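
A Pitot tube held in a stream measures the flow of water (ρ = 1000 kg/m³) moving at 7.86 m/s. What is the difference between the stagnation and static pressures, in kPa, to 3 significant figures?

At the stagnation point the flow is brought to rest, so Bernoulli gives P_stag − P_static = ½ρv².
ΔP = ½·1000·7.86² = 30900 Pa.

ΔP ≈ 30.9 kPa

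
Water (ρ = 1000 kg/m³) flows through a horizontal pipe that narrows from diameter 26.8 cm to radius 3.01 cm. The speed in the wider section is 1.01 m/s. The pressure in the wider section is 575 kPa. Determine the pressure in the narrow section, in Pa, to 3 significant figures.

Mass conservation (A₁v₁ = A₂v₂) gives v₂ = 1.01 × 564/28.5 = 20.0 m/s.
With no height change, Bernoulli's equation is P₁ + ½ρv₁² = P₂ + ½ρv₂².
P₂ = P₁ − ½ρ(v₂² − v₁²) = 575000 − ½·1000·(20.0² − 1.01²) = 575000 − 200000 = 375000 Pa.

375000 Pa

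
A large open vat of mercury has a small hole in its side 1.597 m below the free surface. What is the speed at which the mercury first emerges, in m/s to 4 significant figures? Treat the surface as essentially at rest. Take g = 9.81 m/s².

v = 5.598 m/s

With the surface at rest and both surface and jet at atmospheric pressure, Bernoulli gives ρg h = ½ρv², so v = √(2gh) = √(2·9.81·1.597) = 5.598 m/s.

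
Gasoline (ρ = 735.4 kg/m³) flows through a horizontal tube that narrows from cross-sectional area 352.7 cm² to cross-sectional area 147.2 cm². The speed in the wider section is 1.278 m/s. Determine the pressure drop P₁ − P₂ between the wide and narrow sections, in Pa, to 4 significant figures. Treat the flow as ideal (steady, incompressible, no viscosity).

Continuity gives A₁v₁ = A₂v₂, so v₂ = (352.7 cm²)/(147.2 cm²) × 1.278 m/s = 3.062 m/s.
Bernoulli (h₁ = h₂): P₁ − P₂ = ½ρ(v₂² − v₁²).
P₁ − P₂ = ½·735.4·(3.062² − 1.278²) = ½·735.4·7.744 = 2847 Pa.

2847 Pa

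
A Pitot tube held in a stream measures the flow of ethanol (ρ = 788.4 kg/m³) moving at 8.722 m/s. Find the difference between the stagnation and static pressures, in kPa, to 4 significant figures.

The dynamic pressure equals the rise in static pressure at the stagnation point: ΔP = ½ρv².
ΔP = ½·788.4·8.722² = 29990 Pa.

ΔP = 29.99 kPa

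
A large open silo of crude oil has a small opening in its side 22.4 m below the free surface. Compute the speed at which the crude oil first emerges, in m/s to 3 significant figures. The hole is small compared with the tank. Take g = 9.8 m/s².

v = 21.0 m/s

Bernoulli from surface to hole (P equal, v_surface ≈ 0): v = √(2gh) = √(2×9.8×22.4) = 21.0 m/s.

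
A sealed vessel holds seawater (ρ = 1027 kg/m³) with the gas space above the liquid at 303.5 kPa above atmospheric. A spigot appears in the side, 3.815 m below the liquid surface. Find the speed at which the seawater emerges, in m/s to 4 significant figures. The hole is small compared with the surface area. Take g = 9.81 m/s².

v = 25.80 m/s

Take point 1 at the surface (v₁ ≈ 0) and point 2 at the hole (at atmospheric pressure). Bernoulli: P₁ + ρg h = P_atm + ½ρv₂².
With P₁ − P_atm = 303500 Pa, v₂ = √(2gh + 2ΔP/ρ) = √(2·9.81·3.815 + 2·303500/1027) = 25.80 m/s.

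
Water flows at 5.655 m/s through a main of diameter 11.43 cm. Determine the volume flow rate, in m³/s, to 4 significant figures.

Q = A·v = 0.01026 m² × 5.655 m/s = 0.05802 m³/s.

0.05802 m³/s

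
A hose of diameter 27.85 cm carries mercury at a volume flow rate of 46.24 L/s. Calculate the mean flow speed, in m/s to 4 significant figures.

0.7591 m/s

Q = 46.24 L/s = 0.04624 m³/s.
v = Q/A = 0.04624 / 0.06092 = 0.7591 m/s.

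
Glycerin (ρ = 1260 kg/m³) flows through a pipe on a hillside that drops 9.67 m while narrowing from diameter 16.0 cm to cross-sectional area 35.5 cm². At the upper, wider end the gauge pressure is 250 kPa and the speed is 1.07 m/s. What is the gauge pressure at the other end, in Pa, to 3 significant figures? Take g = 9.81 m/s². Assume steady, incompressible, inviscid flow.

347000 Pa

Mass conservation (A₁v₁ = A₂v₂) gives v₂ = 1.07 × 201/35.5 = 6.06 m/s.
Applying Bernoulli between the two ends and solving for P₂: P₂ = P₁ + ½ρ(v₁² − v₂²) − ρgΔh.
P₂ = 250000 + ½·1260·(1.07² − 6.06²) − 1260·9.81·(−9.67) = 250000 + (-22400) − (-120000) = 347000 Pa.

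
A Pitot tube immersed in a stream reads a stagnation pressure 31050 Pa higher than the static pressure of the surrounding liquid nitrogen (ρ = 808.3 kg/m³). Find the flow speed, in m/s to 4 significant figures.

v ≈ 8.765 m/s

At the stagnation point the flow is brought to rest, so Bernoulli gives P_stag − P_static = ½ρv².
v = √(2ΔP/ρ) = √(2·31050/808.3) = 8.765 m/s.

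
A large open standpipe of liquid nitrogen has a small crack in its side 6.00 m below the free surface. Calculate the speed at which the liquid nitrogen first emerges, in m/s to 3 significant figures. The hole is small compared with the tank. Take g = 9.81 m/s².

v = 10.8 m/s

With the surface at rest and both surface and jet at atmospheric pressure, Bernoulli gives ρg h = ½ρv², so v = √(2gh) = √(2·9.81·6.00) = 10.8 m/s.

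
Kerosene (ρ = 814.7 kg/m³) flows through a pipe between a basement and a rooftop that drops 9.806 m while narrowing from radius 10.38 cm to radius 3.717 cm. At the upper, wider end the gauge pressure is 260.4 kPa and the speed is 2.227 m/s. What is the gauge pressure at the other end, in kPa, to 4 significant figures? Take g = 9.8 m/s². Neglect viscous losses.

P₂ ≈ 217.8 kPa

The volume flow rate is constant, so v₂ = (A₁/A₂)v₁ = (338.5/43.40)·2.227 = 17.37 m/s.
Applying Bernoulli between the two ends and solving for P₂: P₂ = P₁ + ½ρ(v₁² − v₂²) − ρgΔh.
P₂ = 260400 + ½·814.7·(2.227² − 17.37²) − 814.7·9.8·(−9.806) = 260400 + (-120800) − (-78290) = 217800 Pa.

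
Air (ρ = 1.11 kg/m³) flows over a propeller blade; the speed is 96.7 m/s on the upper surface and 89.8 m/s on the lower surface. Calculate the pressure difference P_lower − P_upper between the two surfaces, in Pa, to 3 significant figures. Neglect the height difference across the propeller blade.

714 Pa

The pressure is lower where the speed is higher: ΔP = ½ρ(v_up² − v_low²).
ΔP = ½·1.11·(96.7² − 89.8²) = 714 Pa.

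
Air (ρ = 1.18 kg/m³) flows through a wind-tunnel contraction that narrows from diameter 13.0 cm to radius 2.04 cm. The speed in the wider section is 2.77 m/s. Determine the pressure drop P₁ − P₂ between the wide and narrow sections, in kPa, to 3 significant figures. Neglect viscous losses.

0.462 kPa

The volume flow rate is constant, so v₂ = (A₁/A₂)v₁ = (133/13.1)·2.77 = 28.1 m/s.
With no height change, Bernoulli's equation is P₁ + ½ρv₁² = P₂ + ½ρv₂².
P₁ − P₂ = ½·1.18·(28.1² − 2.77²) = ½·1.18·783 = 462 Pa.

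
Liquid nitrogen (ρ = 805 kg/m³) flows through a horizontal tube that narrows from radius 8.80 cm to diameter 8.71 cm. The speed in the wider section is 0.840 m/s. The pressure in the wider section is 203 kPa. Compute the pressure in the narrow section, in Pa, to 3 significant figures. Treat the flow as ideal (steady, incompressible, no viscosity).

Continuity gives A₁v₁ = A₂v₂, so v₂ = (243 cm²)/(59.6 cm²) × 0.840 m/s = 3.43 m/s.
With no height change, Bernoulli's equation is P₁ + ½ρv₁² = P₂ + ½ρv₂².
P₂ = P₁ − ½ρ(v₂² − v₁²) = 203000 − ½·805·(3.43² − 0.840²) = 203000 − 4450 = 199000 Pa.

199000 Pa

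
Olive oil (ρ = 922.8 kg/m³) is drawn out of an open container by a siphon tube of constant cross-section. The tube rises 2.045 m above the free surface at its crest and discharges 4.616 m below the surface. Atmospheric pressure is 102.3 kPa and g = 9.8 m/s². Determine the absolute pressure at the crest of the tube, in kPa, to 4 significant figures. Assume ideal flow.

The outlet speed comes from Torricelli: v = √(2g·4.616) = 9.512 m/s.
Continuity keeps v the same throughout the tube; from surface to crest, P_atm + 0 = P_top + ½ρv² + ρg·h_top.
P_top = 102300 − ½·922.8·9.512² − 922.8·9.8·2.045 = 42060 Pa.

P_top ≈ 42.06 kPa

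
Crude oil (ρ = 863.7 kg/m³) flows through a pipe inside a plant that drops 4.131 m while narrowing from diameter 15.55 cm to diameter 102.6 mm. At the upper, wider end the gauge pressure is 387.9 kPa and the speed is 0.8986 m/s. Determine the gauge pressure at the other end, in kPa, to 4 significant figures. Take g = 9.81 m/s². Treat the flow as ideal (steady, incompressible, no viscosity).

421.4 kPa

By continuity, v₂ = v₁·A₁/A₂ = 0.8986·(189.9/82.68) = 2.064 m/s.
Energy conservation along the streamline gives P₂ = P₁ − ½ρ(v₂² − v₁²) − ρg(h₂ − h₁).
P₂ = 387900 + ½·863.7·(0.8986² − 2.064²) − 863.7·9.81·(−4.131) = 387900 + (-1491) − (-35000) = 421400 Pa.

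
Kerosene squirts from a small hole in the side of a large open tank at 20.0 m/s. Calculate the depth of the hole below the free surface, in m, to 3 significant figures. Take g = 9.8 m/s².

Torricelli: v = √(2gh), so h = v²/(2g).
h = 20.0²/(2·9.8) = 400/19.60 = 20.4 m.

h ≈ 20.4 m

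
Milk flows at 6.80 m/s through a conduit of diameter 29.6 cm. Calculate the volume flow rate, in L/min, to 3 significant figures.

Q ≈ 28100 L/min

Q = A·v = 0.0688 m² × 6.80 m/s = 0.468 m³/s.
Converting: 0.468 m³/s × 60000 = 28100 L/min.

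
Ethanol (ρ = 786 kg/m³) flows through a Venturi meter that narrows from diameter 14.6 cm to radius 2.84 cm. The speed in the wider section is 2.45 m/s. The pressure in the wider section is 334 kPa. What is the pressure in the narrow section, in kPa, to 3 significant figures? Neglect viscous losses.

233 kPa

Mass conservation (A₁v₁ = A₂v₂) gives v₂ = 2.45 × 167/25.3 = 16.2 m/s.
Bernoulli (h₁ = h₂): P₁ − P₂ = ½ρ(v₂² − v₁²).
P₂ = P₁ − ½ρ(v₂² − v₁²) = 334000 − ½·786·(16.2² − 2.45²) = 334000 − 101000 = 233000 Pa.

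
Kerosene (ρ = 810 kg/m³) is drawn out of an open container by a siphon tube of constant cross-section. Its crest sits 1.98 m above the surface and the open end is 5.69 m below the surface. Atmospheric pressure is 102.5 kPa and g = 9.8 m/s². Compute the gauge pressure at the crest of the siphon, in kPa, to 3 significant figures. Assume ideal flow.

The outlet speed comes from Torricelli: v = √(2g·5.69) = 10.6 m/s.
Continuity keeps v the same throughout the tube; from surface to crest, P_atm + 0 = P_top + ½ρv² + ρg·h_top.
P_top = 102500 − ½·810·10.6² − 810·9.8·1.98 = 41600 Pa. So P_gauge = P_top − P_atm = -60900 Pa.

P_gauge ≈ -60.9 kPa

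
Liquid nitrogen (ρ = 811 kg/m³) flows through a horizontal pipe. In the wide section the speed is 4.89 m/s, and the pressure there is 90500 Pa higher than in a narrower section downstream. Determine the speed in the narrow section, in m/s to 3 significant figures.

15.7 m/s

Along the level pipe P + ½ρv² is conserved, hence v₂² = v₁² + 2(P₁ − P₂)/ρ.
v₂ = √(4.89² + 2·90500/811) = √(23.9 + 223) = 15.7 m/s.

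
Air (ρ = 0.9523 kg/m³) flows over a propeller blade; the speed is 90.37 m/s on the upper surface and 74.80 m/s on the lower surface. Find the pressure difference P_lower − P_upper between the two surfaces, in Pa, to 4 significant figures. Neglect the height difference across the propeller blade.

The pressure is lower where the speed is higher: ΔP = ½ρ(v_up² − v_low²).
ΔP = ½·0.9523·(90.37² − 74.80²) = 1225 Pa.

ΔP ≈ 1225 Pa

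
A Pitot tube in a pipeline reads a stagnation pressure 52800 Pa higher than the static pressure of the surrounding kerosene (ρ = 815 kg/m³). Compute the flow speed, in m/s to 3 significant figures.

Bernoulli between the free stream and the stagnation point: ½ρv² = P_stag − P_static.
v = √(2ΔP/ρ) = √(2·52800/815) = 11.4 m/s.

v ≈ 11.4 m/s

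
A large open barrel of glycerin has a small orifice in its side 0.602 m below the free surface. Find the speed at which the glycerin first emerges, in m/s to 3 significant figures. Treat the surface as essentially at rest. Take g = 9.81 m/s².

With the surface at rest and both surface and jet at atmospheric pressure, Bernoulli gives ρg h = ½ρv², so v = √(2gh) = √(2·9.81·0.602) = 3.44 m/s.

3.44 m/s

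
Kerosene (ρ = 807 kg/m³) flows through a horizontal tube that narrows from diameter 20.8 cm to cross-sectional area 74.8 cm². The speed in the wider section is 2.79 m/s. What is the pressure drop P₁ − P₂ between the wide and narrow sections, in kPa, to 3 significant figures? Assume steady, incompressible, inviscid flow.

ΔP ≈ 61.7 kPa

Mass conservation (A₁v₁ = A₂v₂) gives v₂ = 2.79 × 340/74.8 = 12.7 m/s.
Bernoulli (h₁ = h₂): P₁ − P₂ = ½ρ(v₂² − v₁²).
P₁ − P₂ = ½·807·(12.7² − 2.79²) = ½·807·153 = 61700 Pa.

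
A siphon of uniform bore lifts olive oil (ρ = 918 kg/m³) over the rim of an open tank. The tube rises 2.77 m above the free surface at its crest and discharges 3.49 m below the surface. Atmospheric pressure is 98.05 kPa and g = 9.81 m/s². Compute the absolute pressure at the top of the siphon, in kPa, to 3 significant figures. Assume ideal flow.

P_top = 41.7 kPa

The outlet speed comes from Torricelli: v = √(2g·3.49) = 8.27 m/s.
The bore is uniform, so the speed at the crest is the same v. Bernoulli surface→crest: P_atm = P_top + ½ρv² + ρg·h_top.
P_top = 98050 − ½·918·8.27² − 918·9.81·2.77 = 41700 Pa.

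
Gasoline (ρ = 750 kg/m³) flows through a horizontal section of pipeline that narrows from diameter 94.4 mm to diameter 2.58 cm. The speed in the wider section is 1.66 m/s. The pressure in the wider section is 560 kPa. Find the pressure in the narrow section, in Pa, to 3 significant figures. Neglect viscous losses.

P₂ ≈ 376000 Pa

The volume flow rate is constant, so v₂ = (A₁/A₂)v₁ = (70.0/5.23)·1.66 = 22.2 m/s.
Bernoulli (h₁ = h₂): P₁ − P₂ = ½ρ(v₂² − v₁²).
P₂ = P₁ − ½ρ(v₂² − v₁²) = 560000 − ½·750·(22.2² − 1.66²) = 560000 − 184000 = 376000 Pa.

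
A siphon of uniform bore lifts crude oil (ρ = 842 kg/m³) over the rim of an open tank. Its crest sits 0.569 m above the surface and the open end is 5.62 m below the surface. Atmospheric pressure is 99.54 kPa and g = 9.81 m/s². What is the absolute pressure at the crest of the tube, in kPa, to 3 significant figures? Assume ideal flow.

P_top ≈ 48.4 kPa

The outlet speed comes from Torricelli: v = √(2g·5.62) = 10.5 m/s.
With constant cross-section the crest speed equals v; applying Bernoulli from the surface up to the crest, P_top = P_atm − ½ρv² − ρg·h_top.
P_top = 99540 − ½·842·10.5² − 842·9.81·0.569 = 48400 Pa.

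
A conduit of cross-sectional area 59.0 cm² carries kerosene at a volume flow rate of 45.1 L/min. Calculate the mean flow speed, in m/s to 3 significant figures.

Q = 45.1 L/min = 0.000752 m³/s.
v = Q/A = 0.000752 / 0.00590 = 0.127 m/s.

v = 0.127 m/s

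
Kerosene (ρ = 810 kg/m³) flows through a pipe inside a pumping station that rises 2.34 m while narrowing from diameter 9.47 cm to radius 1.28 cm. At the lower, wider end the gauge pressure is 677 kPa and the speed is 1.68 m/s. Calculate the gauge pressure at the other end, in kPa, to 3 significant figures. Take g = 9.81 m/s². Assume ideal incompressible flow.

Continuity gives A₁v₁ = A₂v₂, so v₂ = (70.4 cm²)/(5.15 cm²) × 1.68 m/s = 23.0 m/s.
Bernoulli: P₁ + ½ρv₁² + ρg h₁ = P₂ + ½ρv₂² + ρg h₂, so P₂ = P₁ + ½ρ(v₁² − v₂²) − ρg(h₂ − h₁).
P₂ = 677000 + ½·810·(1.68² − 23.0²) − 810·9.81·(+2.34) = 677000 + (-213000) − (18600) = 445000 Pa.

P₂ ≈ 445 kPa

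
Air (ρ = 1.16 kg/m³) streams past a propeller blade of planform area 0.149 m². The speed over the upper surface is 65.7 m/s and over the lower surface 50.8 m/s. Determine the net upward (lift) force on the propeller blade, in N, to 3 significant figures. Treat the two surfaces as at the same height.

With equal heights on the two surfaces, Bernoulli gives P_lower − P_upper = ½ρ(v_upper² − v_lower²).
ΔP = ½·1.16·(65.7² − 50.8²) = 1010 Pa.
Lift = ΔP · A = 1010 × 0.149 = 150 N.

150 N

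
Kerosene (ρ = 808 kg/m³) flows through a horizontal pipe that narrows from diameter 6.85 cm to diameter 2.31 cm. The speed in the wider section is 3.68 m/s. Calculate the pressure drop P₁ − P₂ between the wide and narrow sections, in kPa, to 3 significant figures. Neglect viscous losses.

Continuity gives A₁v₁ = A₂v₂, so v₂ = (36.9 cm²)/(4.19 cm²) × 3.68 m/s = 32.4 m/s.
With no height change, Bernoulli's equation is P₁ + ½ρv₁² = P₂ + ½ρv₂².
P₁ − P₂ = ½·808·(32.4² − 3.68²) = ½·808·1030 = 418000 Pa.

ΔP ≈ 418 kPa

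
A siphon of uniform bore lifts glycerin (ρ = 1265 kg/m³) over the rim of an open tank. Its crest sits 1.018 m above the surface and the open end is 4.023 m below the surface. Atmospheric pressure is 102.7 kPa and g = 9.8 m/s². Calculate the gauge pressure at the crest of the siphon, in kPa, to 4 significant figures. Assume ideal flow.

P_gauge ≈ -62.49 kPa

Bernoulli surface→outlet gives ½v² = g·h_out, so v = √(2·9.8·4.023) = 8.880 m/s.
Continuity keeps v the same throughout the tube; from surface to crest, P_atm + 0 = P_top + ½ρv² + ρg·h_top.
P_top = 102700 − ½·1265·8.880² − 1265·9.8·1.018 = 40210 Pa. So P_gauge = P_top − P_atm = -62490 Pa.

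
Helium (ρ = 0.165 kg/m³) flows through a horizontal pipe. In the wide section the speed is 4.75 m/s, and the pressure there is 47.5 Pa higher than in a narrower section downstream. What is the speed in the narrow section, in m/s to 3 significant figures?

v₂ ≈ 24.5 m/s

Along the level pipe P + ½ρv² is conserved, hence v₂² = v₁² + 2(P₁ − P₂)/ρ.
v₂ = √(4.75² + 2·47.5/0.165) = √(22.6 + 576) = 24.5 m/s.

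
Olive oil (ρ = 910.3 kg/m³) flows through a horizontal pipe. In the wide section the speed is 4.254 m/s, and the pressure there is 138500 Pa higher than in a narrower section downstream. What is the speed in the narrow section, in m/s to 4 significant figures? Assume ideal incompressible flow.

v₂ = 17.96 m/s

With h₁ = h₂, rearranging Bernoulli gives v₂ = √(v₁² + 2ΔP/ρ).
v₂ = √(4.254² + 2·138500/910.3) = √(18.10 + 304.3) = 17.96 m/s.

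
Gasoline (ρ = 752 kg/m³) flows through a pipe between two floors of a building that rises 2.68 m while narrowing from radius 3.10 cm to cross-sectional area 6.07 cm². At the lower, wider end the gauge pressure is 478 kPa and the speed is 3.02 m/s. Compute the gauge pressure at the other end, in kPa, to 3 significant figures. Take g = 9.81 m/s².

P₂ = 377 kPa

By continuity, v₂ = v₁·A₁/A₂ = 3.02·(30.2/6.07) = 15.0 m/s.
Applying Bernoulli between the two ends and solving for P₂: P₂ = P₁ + ½ρ(v₁² − v₂²) − ρgΔh.
P₂ = 478000 + ½·752·(3.02² − 15.0²) − 752·9.81·(+2.68) = 478000 + (-81400) − (19800) = 377000 Pa.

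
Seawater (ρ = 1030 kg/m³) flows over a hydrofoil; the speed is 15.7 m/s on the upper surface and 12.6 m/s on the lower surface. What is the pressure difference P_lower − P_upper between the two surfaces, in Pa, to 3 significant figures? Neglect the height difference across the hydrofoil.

ΔP = 45200 Pa

Bernoulli (same height): P_lower − P_upper = ½ρ(v_upper² − v_lower²).
ΔP = ½·1030·(15.7² − 12.6²) = 45200 Pa.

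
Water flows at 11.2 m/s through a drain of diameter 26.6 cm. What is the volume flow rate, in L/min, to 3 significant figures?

Q = A·v = 0.0556 m² × 11.2 m/s = 0.622 m³/s.
Converting: 0.622 m³/s × 60000 = 37300 L/min.

Q = 37300 L/min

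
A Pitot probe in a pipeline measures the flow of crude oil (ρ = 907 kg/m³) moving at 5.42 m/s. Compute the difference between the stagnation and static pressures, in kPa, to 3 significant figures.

ΔP ≈ 13.3 kPa

The dynamic pressure equals the rise in static pressure at the stagnation point: ΔP = ½ρv².
ΔP = ½·907·5.42² = 13300 Pa.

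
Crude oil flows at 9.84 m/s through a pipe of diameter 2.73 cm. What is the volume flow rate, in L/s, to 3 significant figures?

Q = A·v = 0.000585 m² × 9.84 m/s = 0.00576 m³/s.
Converting: 0.00576 m³/s × 1000 = 5.76 L/s.

Q ≈ 5.76 L/s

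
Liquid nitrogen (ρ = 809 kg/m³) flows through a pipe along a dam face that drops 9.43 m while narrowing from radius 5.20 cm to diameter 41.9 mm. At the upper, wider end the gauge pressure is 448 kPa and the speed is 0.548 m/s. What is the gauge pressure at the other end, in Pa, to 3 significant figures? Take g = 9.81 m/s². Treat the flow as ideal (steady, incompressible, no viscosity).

P₂ ≈ 518000 Pa

Continuity gives A₁v₁ = A₂v₂, so v₂ = (84.9 cm²)/(13.8 cm²) × 0.548 m/s = 3.38 m/s.
Bernoulli: P₁ + ½ρv₁² + ρg h₁ = P₂ + ½ρv₂² + ρg h₂, so P₂ = P₁ + ½ρ(v₁² − v₂²) − ρg(h₂ − h₁).
P₂ = 448000 + ½·809·(0.548² − 3.38²) − 809·9.81·(−9.43) = 448000 + (-4490) − (-74800) = 518000 Pa.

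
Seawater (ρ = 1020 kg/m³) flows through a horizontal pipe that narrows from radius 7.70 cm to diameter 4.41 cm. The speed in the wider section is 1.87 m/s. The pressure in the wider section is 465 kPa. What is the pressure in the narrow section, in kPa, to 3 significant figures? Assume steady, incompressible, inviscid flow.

P₂ ≈ 202 kPa

Mass conservation (A₁v₁ = A₂v₂) gives v₂ = 1.87 × 186/15.3 = 22.8 m/s.
Bernoulli (h₁ = h₂): P₁ − P₂ = ½ρ(v₂² − v₁²).
P₂ = P₁ − ½ρ(v₂² − v₁²) = 465000 − ½·1020·(22.8² − 1.87²) = 465000 − 263000 = 202000 Pa.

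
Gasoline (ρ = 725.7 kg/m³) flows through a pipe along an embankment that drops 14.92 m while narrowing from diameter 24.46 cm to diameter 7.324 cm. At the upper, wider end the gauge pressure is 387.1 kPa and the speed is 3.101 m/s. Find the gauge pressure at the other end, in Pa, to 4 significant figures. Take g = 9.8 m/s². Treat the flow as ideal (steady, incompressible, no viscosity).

62620 Pa

Mass conservation (A₁v₁ = A₂v₂) gives v₂ = 3.101 × 469.9/42.13 = 34.59 m/s.
Bernoulli: P₁ + ½ρv₁² + ρg h₁ = P₂ + ½ρv₂² + ρg h₂, so P₂ = P₁ + ½ρ(v₁² − v₂²) − ρg(h₂ − h₁).
P₂ = 387100 + ½·725.7·(3.101² − 34.59²) − 725.7·9.8·(−14.92) = 387100 + (-430600) − (-106100) = 62620 Pa.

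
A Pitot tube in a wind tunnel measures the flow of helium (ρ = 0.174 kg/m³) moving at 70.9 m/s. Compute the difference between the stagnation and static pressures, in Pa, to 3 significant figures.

ΔP = 437 Pa

The dynamic pressure equals the rise in static pressure at the stagnation point: ΔP = ½ρv².
ΔP = ½·0.174·70.9² = 437 Pa.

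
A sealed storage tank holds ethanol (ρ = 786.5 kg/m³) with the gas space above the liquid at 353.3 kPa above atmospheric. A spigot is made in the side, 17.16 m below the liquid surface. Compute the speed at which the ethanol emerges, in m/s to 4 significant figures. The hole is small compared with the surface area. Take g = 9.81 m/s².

v ≈ 35.14 m/s

Take point 1 at the surface (v₁ ≈ 0) and point 2 at the hole (at atmospheric pressure). Bernoulli: P₁ + ρg h = P_atm + ½ρv₂².
With P₁ − P_atm = 353300 Pa, v₂ = √(2gh + 2ΔP/ρ) = √(2·9.81·17.16 + 2·353300/786.5) = 35.14 m/s.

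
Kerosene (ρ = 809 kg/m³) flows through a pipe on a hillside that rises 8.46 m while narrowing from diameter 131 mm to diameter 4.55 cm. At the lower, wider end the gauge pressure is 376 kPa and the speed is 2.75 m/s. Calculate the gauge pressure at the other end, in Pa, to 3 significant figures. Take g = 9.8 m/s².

P₂ ≈ 102000 Pa

Continuity gives A₁v₁ = A₂v₂, so v₂ = (135 cm²)/(16.3 cm²) × 2.75 m/s = 22.8 m/s.
Applying Bernoulli between the two ends and solving for P₂: P₂ = P₁ + ½ρ(v₁² − v₂²) − ρgΔh.
P₂ = 376000 + ½·809·(2.75² − 22.8²) − 809·9.8·(+8.46) = 376000 + (-207000) − (67100) = 102000 Pa.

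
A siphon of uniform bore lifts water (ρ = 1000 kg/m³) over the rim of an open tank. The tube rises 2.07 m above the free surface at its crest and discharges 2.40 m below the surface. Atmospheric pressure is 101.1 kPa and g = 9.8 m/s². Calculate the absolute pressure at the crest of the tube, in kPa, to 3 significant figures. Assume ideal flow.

P_top = 57.3 kPa

The outlet speed comes from Torricelli: v = √(2g·2.40) = 6.86 m/s.
The bore is uniform, so the speed at the crest is the same v. Bernoulli surface→crest: P_atm = P_top + ½ρv² + ρg·h_top.
P_top = 101100 − ½·1000·6.86² − 1000·9.8·2.07 = 57300 Pa.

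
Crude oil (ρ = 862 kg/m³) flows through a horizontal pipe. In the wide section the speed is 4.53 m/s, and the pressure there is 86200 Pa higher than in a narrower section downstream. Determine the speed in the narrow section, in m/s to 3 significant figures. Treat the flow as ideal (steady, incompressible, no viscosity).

Along the level pipe P + ½ρv² is conserved, hence v₂² = v₁² + 2(P₁ − P₂)/ρ.
v₂ = √(4.53² + 2·86200/862) = √(20.5 + 200) = 14.8 m/s.

14.8 m/s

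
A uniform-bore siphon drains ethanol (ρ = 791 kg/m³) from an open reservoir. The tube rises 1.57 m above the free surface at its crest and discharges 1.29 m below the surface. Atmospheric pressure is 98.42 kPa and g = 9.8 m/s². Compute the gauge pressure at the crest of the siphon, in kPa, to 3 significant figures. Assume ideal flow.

The outlet speed comes from Torricelli: v = √(2g·1.29) = 5.03 m/s.
With constant cross-section the crest speed equals v; applying Bernoulli from the surface up to the crest, P_top = P_atm − ½ρv² − ρg·h_top.
P_top = 98420 − ½·791·5.03² − 791·9.8·1.57 = 76200 Pa. So P_gauge = P_top − P_atm = -22200 Pa.

P_gauge = -22.2 kPa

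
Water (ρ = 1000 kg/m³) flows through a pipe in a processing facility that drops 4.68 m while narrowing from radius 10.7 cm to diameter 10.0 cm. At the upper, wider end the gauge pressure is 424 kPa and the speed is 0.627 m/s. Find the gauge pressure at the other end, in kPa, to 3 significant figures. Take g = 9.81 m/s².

P₂ ≈ 466 kPa

Continuity gives A₁v₁ = A₂v₂, so v₂ = (360 cm²)/(78.5 cm²) × 0.627 m/s = 2.87 m/s.
Bernoulli: P₁ + ½ρv₁² + ρg h₁ = P₂ + ½ρv₂² + ρg h₂, so P₂ = P₁ + ½ρ(v₁² − v₂²) − ρg(h₂ − h₁).
P₂ = 424000 + ½·1000·(0.627² − 2.87²) − 1000·9.81·(−4.68) = 424000 + (-3930) − (-45900) = 466000 Pa.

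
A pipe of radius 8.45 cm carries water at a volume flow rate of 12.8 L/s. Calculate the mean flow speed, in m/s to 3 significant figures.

Q = 12.8 L/s = 0.0128 m³/s.
v = Q/A = 0.0128 / 0.0224 = 0.571 m/s.

v ≈ 0.571 m/s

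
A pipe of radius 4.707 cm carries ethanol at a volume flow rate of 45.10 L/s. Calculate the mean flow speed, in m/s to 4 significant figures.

Q = 45.10 L/s = 0.04510 m³/s.
v = Q/A = 0.04510 / 0.006960 = 6.479 m/s.

v = 6.479 m/s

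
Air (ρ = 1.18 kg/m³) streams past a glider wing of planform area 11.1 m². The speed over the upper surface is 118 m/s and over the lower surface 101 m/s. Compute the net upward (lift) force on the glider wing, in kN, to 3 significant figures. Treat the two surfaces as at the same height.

The faster flow above has the lower pressure; Bernoulli (same height) gives ΔP = ½ρ(v_up² − v_low²).
ΔP = ½·1.18·(118² − 101²) = 2200 Pa.
Lift = ΔP · A = 2200 × 11.1 = 24400 N.

F = 24.4 kN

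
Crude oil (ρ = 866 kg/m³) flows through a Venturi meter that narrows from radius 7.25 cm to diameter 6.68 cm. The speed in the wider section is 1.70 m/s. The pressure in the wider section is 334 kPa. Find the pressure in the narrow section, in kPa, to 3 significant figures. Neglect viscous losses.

By continuity, v₂ = v₁·A₁/A₂ = 1.70·(165/35.0) = 8.01 m/s.
The pipe is horizontal, so Bernoulli reduces to P₁ + ½ρv₁² = P₂ + ½ρv₂².
P₂ = P₁ − ½ρ(v₂² − v₁²) = 334000 − ½·866·(8.01² − 1.70²) = 334000 − 26500 = 307000 Pa.

P₂ ≈ 307 kPa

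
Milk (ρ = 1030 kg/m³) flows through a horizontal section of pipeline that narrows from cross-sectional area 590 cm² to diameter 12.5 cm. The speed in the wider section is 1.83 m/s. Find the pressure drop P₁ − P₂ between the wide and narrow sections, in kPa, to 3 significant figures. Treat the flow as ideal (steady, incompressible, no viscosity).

By continuity, v₂ = v₁·A₁/A₂ = 1.83·(590/123) = 8.80 m/s.
Along the horizontal streamline, P + ½ρv² is constant.
P₁ − P₂ = ½·1030·(8.80² − 1.83²) = ½·1030·74.1 = 38100 Pa.

ΔP ≈ 38.1 kPa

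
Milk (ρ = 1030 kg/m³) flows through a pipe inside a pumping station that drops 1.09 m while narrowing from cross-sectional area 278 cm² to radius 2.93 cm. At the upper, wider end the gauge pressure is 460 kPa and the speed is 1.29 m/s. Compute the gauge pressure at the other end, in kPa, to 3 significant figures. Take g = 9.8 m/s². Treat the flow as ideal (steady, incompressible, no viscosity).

Continuity gives A₁v₁ = A₂v₂, so v₂ = (278 cm²)/(27.0 cm²) × 1.29 m/s = 13.3 m/s.
Bernoulli: P₁ + ½ρv₁² + ρg h₁ = P₂ + ½ρv₂² + ρg h₂, so P₂ = P₁ + ½ρ(v₁² − v₂²) − ρg(h₂ − h₁).
P₂ = 460000 + ½·1030·(1.29² − 13.3²) − 1030·9.8·(−1.09) = 460000 + (-90200) − (-11000) = 381000 Pa.

P₂ = 381 kPa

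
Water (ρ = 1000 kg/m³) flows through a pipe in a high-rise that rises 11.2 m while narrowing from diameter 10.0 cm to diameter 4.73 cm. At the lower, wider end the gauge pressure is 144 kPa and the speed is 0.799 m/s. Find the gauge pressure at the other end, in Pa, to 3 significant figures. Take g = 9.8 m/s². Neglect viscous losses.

P₂ ≈ 28200 Pa

By continuity, v₂ = v₁·A₁/A₂ = 0.799·(78.5/17.6) = 3.57 m/s.
Bernoulli: P₁ + ½ρv₁² + ρg h₁ = P₂ + ½ρv₂² + ρg h₂, so P₂ = P₁ + ½ρ(v₁² − v₂²) − ρg(h₂ − h₁).
P₂ = 144000 + ½·1000·(0.799² − 3.57²) − 1000·9.8·(+11.2) = 144000 + (-6060) − (110000) = 28200 Pa.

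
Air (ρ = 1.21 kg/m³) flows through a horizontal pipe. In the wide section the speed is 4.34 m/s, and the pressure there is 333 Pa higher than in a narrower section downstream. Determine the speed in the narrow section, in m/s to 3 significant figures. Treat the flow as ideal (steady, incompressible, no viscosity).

Horizontal Bernoulli: P₁ + ½ρv₁² = P₂ + ½ρv₂², so v₂² = v₁² + 2(P₁ − P₂)/ρ.
v₂ = √(4.34² + 2·333/1.21) = √(18.8 + 550) = 23.9 m/s.

23.9 m/s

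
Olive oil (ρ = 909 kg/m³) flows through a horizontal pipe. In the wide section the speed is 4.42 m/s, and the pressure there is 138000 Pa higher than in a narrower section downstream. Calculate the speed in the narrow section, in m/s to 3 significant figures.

v₂ = 18.0 m/s

Along the level pipe P + ½ρv² is conserved, hence v₂² = v₁² + 2(P₁ − P₂)/ρ.
v₂ = √(4.42² + 2·138000/909) = √(19.5 + 304) = 18.0 m/s.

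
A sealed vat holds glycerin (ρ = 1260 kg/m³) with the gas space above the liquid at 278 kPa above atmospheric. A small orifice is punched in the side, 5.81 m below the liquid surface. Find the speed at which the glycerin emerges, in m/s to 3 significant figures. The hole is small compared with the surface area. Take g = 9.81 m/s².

v ≈ 23.6 m/s

Take point 1 at the surface (v₁ ≈ 0) and point 2 at the hole (at atmospheric pressure). Bernoulli: P₁ + ρg h = P_atm + ½ρv₂².
With P₁ − P_atm = 278000 Pa, v₂ = √(2gh + 2ΔP/ρ) = √(2·9.81·5.81 + 2·278000/1260) = 23.6 m/s.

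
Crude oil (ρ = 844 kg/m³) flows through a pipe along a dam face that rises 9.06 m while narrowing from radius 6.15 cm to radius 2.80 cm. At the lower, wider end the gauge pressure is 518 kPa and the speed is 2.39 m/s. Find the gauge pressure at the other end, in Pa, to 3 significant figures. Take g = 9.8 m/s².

P₂ ≈ 389000 Pa

Mass conservation (A₁v₁ = A₂v₂) gives v₂ = 2.39 × 119/24.6 = 11.5 m/s.
Bernoulli: P₁ + ½ρv₁² + ρg h₁ = P₂ + ½ρv₂² + ρg h₂, so P₂ = P₁ + ½ρ(v₁² − v₂²) − ρg(h₂ − h₁).
P₂ = 518000 + ½·844·(2.39² − 11.5²) − 844·9.8·(+9.06) = 518000 + (-53700) − (74900) = 389000 Pa.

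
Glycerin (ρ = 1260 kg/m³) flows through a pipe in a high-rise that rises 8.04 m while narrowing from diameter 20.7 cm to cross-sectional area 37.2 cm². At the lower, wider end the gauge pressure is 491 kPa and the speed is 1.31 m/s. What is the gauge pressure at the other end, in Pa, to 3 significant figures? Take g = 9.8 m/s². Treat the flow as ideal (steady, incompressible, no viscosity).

P₂ = 304000 Pa

The volume flow rate is constant, so v₂ = (A₁/A₂)v₁ = (337/37.2)·1.31 = 11.9 m/s.
Energy conservation along the streamline gives P₂ = P₁ − ½ρ(v₂² − v₁²) − ρg(h₂ − h₁).
P₂ = 491000 + ½·1260·(1.31² − 11.9²) − 1260·9.8·(+8.04) = 491000 + (-87400) − (99300) = 304000 Pa.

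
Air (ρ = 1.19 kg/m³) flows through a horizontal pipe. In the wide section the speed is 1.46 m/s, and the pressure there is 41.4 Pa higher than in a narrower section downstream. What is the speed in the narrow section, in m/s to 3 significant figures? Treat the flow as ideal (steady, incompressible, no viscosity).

8.47 m/s

Horizontal Bernoulli: P₁ + ½ρv₁² = P₂ + ½ρv₂², so v₂² = v₁² + 2(P₁ − P₂)/ρ.
v₂ = √(1.46² + 2·41.4/1.19) = √(2.13 + 69.6) = 8.47 m/s.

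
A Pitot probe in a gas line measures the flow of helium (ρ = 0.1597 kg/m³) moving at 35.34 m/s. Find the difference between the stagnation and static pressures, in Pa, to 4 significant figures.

Bernoulli between the free stream and the stagnation point: ½ρv² = P_stag − P_static.
ΔP = ½·0.1597·35.34² = 99.73 Pa.

ΔP = 99.73 Pa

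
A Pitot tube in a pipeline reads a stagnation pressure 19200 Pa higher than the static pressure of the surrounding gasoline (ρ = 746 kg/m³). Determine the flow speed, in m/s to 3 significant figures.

v ≈ 7.17 m/s

At the stagnation point the flow is brought to rest, so Bernoulli gives P_stag − P_static = ½ρv².
v = √(2ΔP/ρ) = √(2·19200/746) = 7.17 m/s.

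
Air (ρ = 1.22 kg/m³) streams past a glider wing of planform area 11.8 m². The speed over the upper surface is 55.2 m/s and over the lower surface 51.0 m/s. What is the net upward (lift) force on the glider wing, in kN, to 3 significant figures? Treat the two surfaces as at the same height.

F ≈ 3.21 kN

From P + ½ρv² = const at equal height, P_low − P_up = ½ρ(v_up² − v_low²).
ΔP = ½·1.22·(55.2² − 51.0²) = 272 Pa.
Lift = ΔP · A = 272 × 11.8 = 3210 N.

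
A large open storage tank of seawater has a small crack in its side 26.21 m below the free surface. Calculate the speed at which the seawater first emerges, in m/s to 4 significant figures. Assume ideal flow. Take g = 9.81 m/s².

With the surface at rest and both surface and jet at atmospheric pressure, Bernoulli gives ρg h = ½ρv², so v = √(2gh) = √(2·9.81·26.21) = 22.68 m/s.

v ≈ 22.68 m/s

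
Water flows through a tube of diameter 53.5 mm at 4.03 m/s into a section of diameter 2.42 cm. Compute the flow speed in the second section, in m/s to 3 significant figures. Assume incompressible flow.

The volume flow rate is constant, so v₂ = (A₁/A₂)v₁ = (22.5/4.60)·4.03 = 19.7 m/s.

19.7 m/s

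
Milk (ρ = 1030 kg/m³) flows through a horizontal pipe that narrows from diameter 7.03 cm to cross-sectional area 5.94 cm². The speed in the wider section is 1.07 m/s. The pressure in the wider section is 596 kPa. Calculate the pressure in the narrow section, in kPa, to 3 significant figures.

P₂ ≈ 571 kPa

Mass conservation (A₁v₁ = A₂v₂) gives v₂ = 1.07 × 38.8/5.94 = 6.99 m/s.
Bernoulli (h₁ = h₂): P₁ − P₂ = ½ρ(v₂² − v₁²).
P₂ = P₁ − ½ρ(v₂² − v₁²) = 596000 − ½·1030·(6.99² − 1.07²) = 596000 − 24600 = 571000 Pa.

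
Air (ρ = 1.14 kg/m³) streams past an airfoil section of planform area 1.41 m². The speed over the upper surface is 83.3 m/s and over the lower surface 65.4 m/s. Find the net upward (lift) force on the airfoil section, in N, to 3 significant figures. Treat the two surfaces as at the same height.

F ≈ 2140 N

From P + ½ρv² = const at equal height, P_low − P_up = ½ρ(v_up² − v_low²).
ΔP = ½·1.14·(83.3² − 65.4²) = 1520 Pa.
Lift = ΔP · A = 1520 × 1.41 = 2140 N.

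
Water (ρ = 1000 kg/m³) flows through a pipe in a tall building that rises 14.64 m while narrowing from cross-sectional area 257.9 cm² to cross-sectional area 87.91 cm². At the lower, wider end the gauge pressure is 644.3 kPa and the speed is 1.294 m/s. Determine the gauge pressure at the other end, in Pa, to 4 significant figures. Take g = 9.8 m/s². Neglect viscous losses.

494500 Pa

Mass conservation (A₁v₁ = A₂v₂) gives v₂ = 1.294 × 257.9/87.91 = 3.796 m/s.
Bernoulli: P₁ + ½ρv₁² + ρg h₁ = P₂ + ½ρv₂² + ρg h₂, so P₂ = P₁ + ½ρ(v₁² − v₂²) − ρg(h₂ − h₁).
P₂ = 644300 + ½·1000·(1.294² − 3.796²) − 1000·9.8·(+14.64) = 644300 + (-6368) − (143500) = 494500 Pa.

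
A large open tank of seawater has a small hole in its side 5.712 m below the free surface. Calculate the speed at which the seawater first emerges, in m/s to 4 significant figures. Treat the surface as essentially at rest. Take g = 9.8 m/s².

v ≈ 10.58 m/s

The surface is effectively still and both ends are open, so ½v² = gh and v = √(2·9.8·5.712) = 10.58 m/s.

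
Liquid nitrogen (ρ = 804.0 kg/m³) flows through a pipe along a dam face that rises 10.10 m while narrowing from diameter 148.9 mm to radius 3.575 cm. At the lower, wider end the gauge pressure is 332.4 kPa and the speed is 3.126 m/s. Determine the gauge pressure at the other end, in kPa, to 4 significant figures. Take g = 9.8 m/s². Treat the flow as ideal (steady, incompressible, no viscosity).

The volume flow rate is constant, so v₂ = (A₁/A₂)v₁ = (174.1/40.15)·3.126 = 13.56 m/s.
Applying Bernoulli between the two ends and solving for P₂: P₂ = P₁ + ½ρ(v₁² − v₂²) − ρgΔh.
P₂ = 332400 + ½·804.0·(3.126² − 13.56²) − 804.0·9.8·(+10.10) = 332400 + (-69960) − (79580) = 182900 Pa.

182.9 kPa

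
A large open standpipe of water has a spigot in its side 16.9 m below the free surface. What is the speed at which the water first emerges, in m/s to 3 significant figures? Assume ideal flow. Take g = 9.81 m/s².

v = 18.2 m/s

With the surface at rest and both surface and jet at atmospheric pressure, Bernoulli gives ρg h = ½ρv², so v = √(2gh) = √(2·9.81·16.9) = 18.2 m/s.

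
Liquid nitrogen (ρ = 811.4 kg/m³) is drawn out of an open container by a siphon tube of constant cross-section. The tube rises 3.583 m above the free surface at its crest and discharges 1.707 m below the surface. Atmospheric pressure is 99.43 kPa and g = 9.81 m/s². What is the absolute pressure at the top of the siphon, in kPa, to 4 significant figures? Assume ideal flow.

Bernoulli surface→outlet gives ½v² = g·h_out, so v = √(2·9.81·1.707) = 5.787 m/s.
The bore is uniform, so the speed at the crest is the same v. Bernoulli surface→crest: P_atm = P_top + ½ρv² + ρg·h_top.
P_top = 99430 − ½·811.4·5.787² − 811.4·9.81·3.583 = 57320 Pa.

P_top ≈ 57.32 kPa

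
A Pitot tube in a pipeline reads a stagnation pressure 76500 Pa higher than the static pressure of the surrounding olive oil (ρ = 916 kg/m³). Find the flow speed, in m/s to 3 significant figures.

v ≈ 12.9 m/s

At the stagnation point the flow is brought to rest, so Bernoulli gives P_stag − P_static = ½ρv².
v = √(2ΔP/ρ) = √(2·76500/916) = 12.9 m/s.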